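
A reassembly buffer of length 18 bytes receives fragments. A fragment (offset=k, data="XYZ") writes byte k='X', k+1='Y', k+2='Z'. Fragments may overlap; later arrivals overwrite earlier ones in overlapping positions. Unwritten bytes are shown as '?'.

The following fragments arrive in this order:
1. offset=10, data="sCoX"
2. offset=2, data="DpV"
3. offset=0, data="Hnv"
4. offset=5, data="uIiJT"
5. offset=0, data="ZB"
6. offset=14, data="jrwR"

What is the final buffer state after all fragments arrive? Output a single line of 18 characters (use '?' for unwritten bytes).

Fragment 1: offset=10 data="sCoX" -> buffer=??????????sCoX????
Fragment 2: offset=2 data="DpV" -> buffer=??DpV?????sCoX????
Fragment 3: offset=0 data="Hnv" -> buffer=HnvpV?????sCoX????
Fragment 4: offset=5 data="uIiJT" -> buffer=HnvpVuIiJTsCoX????
Fragment 5: offset=0 data="ZB" -> buffer=ZBvpVuIiJTsCoX????
Fragment 6: offset=14 data="jrwR" -> buffer=ZBvpVuIiJTsCoXjrwR

Answer: ZBvpVuIiJTsCoXjrwR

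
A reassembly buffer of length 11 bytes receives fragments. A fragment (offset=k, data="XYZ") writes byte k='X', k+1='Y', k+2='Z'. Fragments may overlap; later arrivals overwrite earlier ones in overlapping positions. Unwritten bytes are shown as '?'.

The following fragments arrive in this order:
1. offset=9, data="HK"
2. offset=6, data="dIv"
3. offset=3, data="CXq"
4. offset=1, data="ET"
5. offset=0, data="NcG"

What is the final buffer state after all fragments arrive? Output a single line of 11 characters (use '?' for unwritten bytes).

Fragment 1: offset=9 data="HK" -> buffer=?????????HK
Fragment 2: offset=6 data="dIv" -> buffer=??????dIvHK
Fragment 3: offset=3 data="CXq" -> buffer=???CXqdIvHK
Fragment 4: offset=1 data="ET" -> buffer=?ETCXqdIvHK
Fragment 5: offset=0 data="NcG" -> buffer=NcGCXqdIvHK

Answer: NcGCXqdIvHK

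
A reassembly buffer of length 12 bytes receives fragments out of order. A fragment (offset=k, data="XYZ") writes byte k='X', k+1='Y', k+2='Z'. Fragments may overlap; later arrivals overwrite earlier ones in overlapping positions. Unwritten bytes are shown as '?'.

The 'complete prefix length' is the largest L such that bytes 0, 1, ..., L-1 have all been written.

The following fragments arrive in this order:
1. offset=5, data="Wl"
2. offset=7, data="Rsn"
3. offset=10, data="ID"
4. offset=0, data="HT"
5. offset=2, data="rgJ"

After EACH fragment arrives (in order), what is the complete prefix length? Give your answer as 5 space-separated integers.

Fragment 1: offset=5 data="Wl" -> buffer=?????Wl????? -> prefix_len=0
Fragment 2: offset=7 data="Rsn" -> buffer=?????WlRsn?? -> prefix_len=0
Fragment 3: offset=10 data="ID" -> buffer=?????WlRsnID -> prefix_len=0
Fragment 4: offset=0 data="HT" -> buffer=HT???WlRsnID -> prefix_len=2
Fragment 5: offset=2 data="rgJ" -> buffer=HTrgJWlRsnID -> prefix_len=12

Answer: 0 0 0 2 12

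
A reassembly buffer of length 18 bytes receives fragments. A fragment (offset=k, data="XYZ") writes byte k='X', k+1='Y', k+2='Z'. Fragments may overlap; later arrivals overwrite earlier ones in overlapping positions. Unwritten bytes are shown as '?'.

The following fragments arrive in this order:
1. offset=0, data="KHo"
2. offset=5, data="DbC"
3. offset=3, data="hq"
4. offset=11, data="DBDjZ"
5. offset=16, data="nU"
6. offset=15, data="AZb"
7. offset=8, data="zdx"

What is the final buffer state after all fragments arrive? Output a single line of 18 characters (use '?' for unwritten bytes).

Answer: KHohqDbCzdxDBDjAZb

Derivation:
Fragment 1: offset=0 data="KHo" -> buffer=KHo???????????????
Fragment 2: offset=5 data="DbC" -> buffer=KHo??DbC??????????
Fragment 3: offset=3 data="hq" -> buffer=KHohqDbC??????????
Fragment 4: offset=11 data="DBDjZ" -> buffer=KHohqDbC???DBDjZ??
Fragment 5: offset=16 data="nU" -> buffer=KHohqDbC???DBDjZnU
Fragment 6: offset=15 data="AZb" -> buffer=KHohqDbC???DBDjAZb
Fragment 7: offset=8 data="zdx" -> buffer=KHohqDbCzdxDBDjAZb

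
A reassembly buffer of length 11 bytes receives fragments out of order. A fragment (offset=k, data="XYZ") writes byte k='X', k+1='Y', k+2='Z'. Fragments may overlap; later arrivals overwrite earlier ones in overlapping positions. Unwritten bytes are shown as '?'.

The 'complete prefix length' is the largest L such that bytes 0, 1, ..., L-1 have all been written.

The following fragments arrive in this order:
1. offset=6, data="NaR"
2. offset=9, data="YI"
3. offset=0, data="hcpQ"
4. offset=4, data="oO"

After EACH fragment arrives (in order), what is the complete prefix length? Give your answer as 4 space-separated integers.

Fragment 1: offset=6 data="NaR" -> buffer=??????NaR?? -> prefix_len=0
Fragment 2: offset=9 data="YI" -> buffer=??????NaRYI -> prefix_len=0
Fragment 3: offset=0 data="hcpQ" -> buffer=hcpQ??NaRYI -> prefix_len=4
Fragment 4: offset=4 data="oO" -> buffer=hcpQoONaRYI -> prefix_len=11

Answer: 0 0 4 11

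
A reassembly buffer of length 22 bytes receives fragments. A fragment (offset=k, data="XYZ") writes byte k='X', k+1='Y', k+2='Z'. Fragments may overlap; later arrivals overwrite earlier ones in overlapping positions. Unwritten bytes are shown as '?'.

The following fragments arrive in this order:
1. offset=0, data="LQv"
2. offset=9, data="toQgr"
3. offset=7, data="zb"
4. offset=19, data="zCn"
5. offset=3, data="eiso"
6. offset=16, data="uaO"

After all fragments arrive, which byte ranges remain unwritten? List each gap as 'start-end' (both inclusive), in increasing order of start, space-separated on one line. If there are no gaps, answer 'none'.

Answer: 14-15

Derivation:
Fragment 1: offset=0 len=3
Fragment 2: offset=9 len=5
Fragment 3: offset=7 len=2
Fragment 4: offset=19 len=3
Fragment 5: offset=3 len=4
Fragment 6: offset=16 len=3
Gaps: 14-15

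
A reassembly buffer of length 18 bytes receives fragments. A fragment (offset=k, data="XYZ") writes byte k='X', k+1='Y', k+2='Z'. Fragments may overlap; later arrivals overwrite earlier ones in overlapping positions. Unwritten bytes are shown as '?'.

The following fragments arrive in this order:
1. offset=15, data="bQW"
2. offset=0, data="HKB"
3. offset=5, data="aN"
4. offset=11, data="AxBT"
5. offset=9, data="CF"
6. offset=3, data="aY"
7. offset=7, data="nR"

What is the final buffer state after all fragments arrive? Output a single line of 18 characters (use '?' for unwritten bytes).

Answer: HKBaYaNnRCFAxBTbQW

Derivation:
Fragment 1: offset=15 data="bQW" -> buffer=???????????????bQW
Fragment 2: offset=0 data="HKB" -> buffer=HKB????????????bQW
Fragment 3: offset=5 data="aN" -> buffer=HKB??aN????????bQW
Fragment 4: offset=11 data="AxBT" -> buffer=HKB??aN????AxBTbQW
Fragment 5: offset=9 data="CF" -> buffer=HKB??aN??CFAxBTbQW
Fragment 6: offset=3 data="aY" -> buffer=HKBaYaN??CFAxBTbQW
Fragment 7: offset=7 data="nR" -> buffer=HKBaYaNnRCFAxBTbQW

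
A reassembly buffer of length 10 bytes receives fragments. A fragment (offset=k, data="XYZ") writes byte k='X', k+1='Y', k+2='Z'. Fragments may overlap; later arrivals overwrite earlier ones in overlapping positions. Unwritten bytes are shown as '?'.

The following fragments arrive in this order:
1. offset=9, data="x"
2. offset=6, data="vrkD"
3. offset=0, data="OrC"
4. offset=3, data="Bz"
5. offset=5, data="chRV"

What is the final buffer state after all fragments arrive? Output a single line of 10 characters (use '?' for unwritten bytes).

Fragment 1: offset=9 data="x" -> buffer=?????????x
Fragment 2: offset=6 data="vrkD" -> buffer=??????vrkD
Fragment 3: offset=0 data="OrC" -> buffer=OrC???vrkD
Fragment 4: offset=3 data="Bz" -> buffer=OrCBz?vrkD
Fragment 5: offset=5 data="chRV" -> buffer=OrCBzchRVD

Answer: OrCBzchRVD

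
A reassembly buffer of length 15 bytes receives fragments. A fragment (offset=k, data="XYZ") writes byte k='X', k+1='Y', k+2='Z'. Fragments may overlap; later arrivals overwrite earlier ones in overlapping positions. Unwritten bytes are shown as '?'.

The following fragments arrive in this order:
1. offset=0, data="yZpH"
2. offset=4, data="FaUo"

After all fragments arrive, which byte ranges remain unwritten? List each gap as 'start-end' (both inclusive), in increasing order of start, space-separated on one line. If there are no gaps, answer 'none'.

Answer: 8-14

Derivation:
Fragment 1: offset=0 len=4
Fragment 2: offset=4 len=4
Gaps: 8-14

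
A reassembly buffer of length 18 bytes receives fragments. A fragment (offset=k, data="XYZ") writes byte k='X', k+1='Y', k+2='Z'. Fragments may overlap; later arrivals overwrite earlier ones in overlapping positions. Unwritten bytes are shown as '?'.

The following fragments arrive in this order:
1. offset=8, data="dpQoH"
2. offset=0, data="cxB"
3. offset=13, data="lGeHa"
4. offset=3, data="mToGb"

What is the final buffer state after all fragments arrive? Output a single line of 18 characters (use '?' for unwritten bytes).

Answer: cxBmToGbdpQoHlGeHa

Derivation:
Fragment 1: offset=8 data="dpQoH" -> buffer=????????dpQoH?????
Fragment 2: offset=0 data="cxB" -> buffer=cxB?????dpQoH?????
Fragment 3: offset=13 data="lGeHa" -> buffer=cxB?????dpQoHlGeHa
Fragment 4: offset=3 data="mToGb" -> buffer=cxBmToGbdpQoHlGeHa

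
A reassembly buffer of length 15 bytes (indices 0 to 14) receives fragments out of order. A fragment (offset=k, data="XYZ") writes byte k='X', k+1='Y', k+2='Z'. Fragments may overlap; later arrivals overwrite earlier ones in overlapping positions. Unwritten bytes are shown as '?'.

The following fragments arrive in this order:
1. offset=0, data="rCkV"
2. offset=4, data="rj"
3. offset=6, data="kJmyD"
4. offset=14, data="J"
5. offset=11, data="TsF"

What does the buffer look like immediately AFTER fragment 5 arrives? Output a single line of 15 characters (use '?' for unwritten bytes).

Answer: rCkVrjkJmyDTsFJ

Derivation:
Fragment 1: offset=0 data="rCkV" -> buffer=rCkV???????????
Fragment 2: offset=4 data="rj" -> buffer=rCkVrj?????????
Fragment 3: offset=6 data="kJmyD" -> buffer=rCkVrjkJmyD????
Fragment 4: offset=14 data="J" -> buffer=rCkVrjkJmyD???J
Fragment 5: offset=11 data="TsF" -> buffer=rCkVrjkJmyDTsFJ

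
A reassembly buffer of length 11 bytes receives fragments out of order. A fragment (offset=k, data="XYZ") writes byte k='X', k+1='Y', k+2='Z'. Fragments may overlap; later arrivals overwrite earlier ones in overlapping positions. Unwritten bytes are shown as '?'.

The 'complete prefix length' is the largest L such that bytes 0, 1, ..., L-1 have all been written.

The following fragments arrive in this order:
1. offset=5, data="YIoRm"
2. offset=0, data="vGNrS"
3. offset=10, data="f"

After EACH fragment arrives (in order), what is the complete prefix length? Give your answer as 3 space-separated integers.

Fragment 1: offset=5 data="YIoRm" -> buffer=?????YIoRm? -> prefix_len=0
Fragment 2: offset=0 data="vGNrS" -> buffer=vGNrSYIoRm? -> prefix_len=10
Fragment 3: offset=10 data="f" -> buffer=vGNrSYIoRmf -> prefix_len=11

Answer: 0 10 11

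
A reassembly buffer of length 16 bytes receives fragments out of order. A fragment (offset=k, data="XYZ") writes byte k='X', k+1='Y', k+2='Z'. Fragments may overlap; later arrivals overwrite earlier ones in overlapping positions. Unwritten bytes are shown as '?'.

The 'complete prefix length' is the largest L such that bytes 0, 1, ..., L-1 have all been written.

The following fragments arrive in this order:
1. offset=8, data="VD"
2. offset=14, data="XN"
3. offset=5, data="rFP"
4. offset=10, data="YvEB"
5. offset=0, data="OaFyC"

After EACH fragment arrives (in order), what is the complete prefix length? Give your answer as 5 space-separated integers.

Answer: 0 0 0 0 16

Derivation:
Fragment 1: offset=8 data="VD" -> buffer=????????VD?????? -> prefix_len=0
Fragment 2: offset=14 data="XN" -> buffer=????????VD????XN -> prefix_len=0
Fragment 3: offset=5 data="rFP" -> buffer=?????rFPVD????XN -> prefix_len=0
Fragment 4: offset=10 data="YvEB" -> buffer=?????rFPVDYvEBXN -> prefix_len=0
Fragment 5: offset=0 data="OaFyC" -> buffer=OaFyCrFPVDYvEBXN -> prefix_len=16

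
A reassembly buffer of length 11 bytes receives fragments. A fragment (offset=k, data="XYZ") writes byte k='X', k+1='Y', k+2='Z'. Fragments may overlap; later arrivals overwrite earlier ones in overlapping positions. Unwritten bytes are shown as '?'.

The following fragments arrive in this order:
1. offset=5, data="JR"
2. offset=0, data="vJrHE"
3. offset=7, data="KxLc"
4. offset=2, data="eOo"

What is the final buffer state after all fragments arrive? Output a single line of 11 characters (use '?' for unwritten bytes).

Answer: vJeOoJRKxLc

Derivation:
Fragment 1: offset=5 data="JR" -> buffer=?????JR????
Fragment 2: offset=0 data="vJrHE" -> buffer=vJrHEJR????
Fragment 3: offset=7 data="KxLc" -> buffer=vJrHEJRKxLc
Fragment 4: offset=2 data="eOo" -> buffer=vJeOoJRKxLc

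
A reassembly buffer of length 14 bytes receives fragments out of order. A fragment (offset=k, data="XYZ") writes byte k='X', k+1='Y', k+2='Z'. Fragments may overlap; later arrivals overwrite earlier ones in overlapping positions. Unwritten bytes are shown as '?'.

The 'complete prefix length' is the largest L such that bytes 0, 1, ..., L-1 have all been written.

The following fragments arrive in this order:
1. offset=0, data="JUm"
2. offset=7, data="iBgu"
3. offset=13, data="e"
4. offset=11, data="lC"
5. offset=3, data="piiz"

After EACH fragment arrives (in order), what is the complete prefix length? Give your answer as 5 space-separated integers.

Fragment 1: offset=0 data="JUm" -> buffer=JUm??????????? -> prefix_len=3
Fragment 2: offset=7 data="iBgu" -> buffer=JUm????iBgu??? -> prefix_len=3
Fragment 3: offset=13 data="e" -> buffer=JUm????iBgu??e -> prefix_len=3
Fragment 4: offset=11 data="lC" -> buffer=JUm????iBgulCe -> prefix_len=3
Fragment 5: offset=3 data="piiz" -> buffer=JUmpiiziBgulCe -> prefix_len=14

Answer: 3 3 3 3 14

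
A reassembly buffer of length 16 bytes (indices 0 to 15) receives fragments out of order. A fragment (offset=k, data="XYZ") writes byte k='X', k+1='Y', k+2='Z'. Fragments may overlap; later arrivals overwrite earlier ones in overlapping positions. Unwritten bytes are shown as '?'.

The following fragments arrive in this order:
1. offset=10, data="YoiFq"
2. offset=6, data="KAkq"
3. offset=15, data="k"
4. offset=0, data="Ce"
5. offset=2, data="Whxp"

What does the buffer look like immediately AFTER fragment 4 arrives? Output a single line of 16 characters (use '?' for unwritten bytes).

Fragment 1: offset=10 data="YoiFq" -> buffer=??????????YoiFq?
Fragment 2: offset=6 data="KAkq" -> buffer=??????KAkqYoiFq?
Fragment 3: offset=15 data="k" -> buffer=??????KAkqYoiFqk
Fragment 4: offset=0 data="Ce" -> buffer=Ce????KAkqYoiFqk

Answer: Ce????KAkqYoiFqk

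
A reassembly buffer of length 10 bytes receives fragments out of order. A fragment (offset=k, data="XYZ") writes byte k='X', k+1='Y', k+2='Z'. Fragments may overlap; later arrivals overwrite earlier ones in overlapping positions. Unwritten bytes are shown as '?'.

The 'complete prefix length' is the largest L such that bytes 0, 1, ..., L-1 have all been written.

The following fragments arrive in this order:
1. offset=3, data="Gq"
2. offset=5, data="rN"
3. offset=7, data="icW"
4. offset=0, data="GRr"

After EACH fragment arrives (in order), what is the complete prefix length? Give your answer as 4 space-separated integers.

Answer: 0 0 0 10

Derivation:
Fragment 1: offset=3 data="Gq" -> buffer=???Gq????? -> prefix_len=0
Fragment 2: offset=5 data="rN" -> buffer=???GqrN??? -> prefix_len=0
Fragment 3: offset=7 data="icW" -> buffer=???GqrNicW -> prefix_len=0
Fragment 4: offset=0 data="GRr" -> buffer=GRrGqrNicW -> prefix_len=10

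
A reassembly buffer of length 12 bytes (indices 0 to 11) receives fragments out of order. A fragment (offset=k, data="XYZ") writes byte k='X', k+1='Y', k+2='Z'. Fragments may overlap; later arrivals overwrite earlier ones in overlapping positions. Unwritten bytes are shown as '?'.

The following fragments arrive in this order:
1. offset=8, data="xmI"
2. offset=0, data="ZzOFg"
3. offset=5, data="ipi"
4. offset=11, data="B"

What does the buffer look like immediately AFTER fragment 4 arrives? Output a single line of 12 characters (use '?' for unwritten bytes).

Answer: ZzOFgipixmIB

Derivation:
Fragment 1: offset=8 data="xmI" -> buffer=????????xmI?
Fragment 2: offset=0 data="ZzOFg" -> buffer=ZzOFg???xmI?
Fragment 3: offset=5 data="ipi" -> buffer=ZzOFgipixmI?
Fragment 4: offset=11 data="B" -> buffer=ZzOFgipixmIB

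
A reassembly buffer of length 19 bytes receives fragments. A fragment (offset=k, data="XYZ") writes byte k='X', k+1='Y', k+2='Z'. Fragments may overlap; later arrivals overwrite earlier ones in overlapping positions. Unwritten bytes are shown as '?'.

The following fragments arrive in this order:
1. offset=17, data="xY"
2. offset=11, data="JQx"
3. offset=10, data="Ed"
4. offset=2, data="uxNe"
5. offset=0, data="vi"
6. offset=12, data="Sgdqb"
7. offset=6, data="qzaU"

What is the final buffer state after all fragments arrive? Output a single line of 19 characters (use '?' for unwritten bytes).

Fragment 1: offset=17 data="xY" -> buffer=?????????????????xY
Fragment 2: offset=11 data="JQx" -> buffer=???????????JQx???xY
Fragment 3: offset=10 data="Ed" -> buffer=??????????EdQx???xY
Fragment 4: offset=2 data="uxNe" -> buffer=??uxNe????EdQx???xY
Fragment 5: offset=0 data="vi" -> buffer=viuxNe????EdQx???xY
Fragment 6: offset=12 data="Sgdqb" -> buffer=viuxNe????EdSgdqbxY
Fragment 7: offset=6 data="qzaU" -> buffer=viuxNeqzaUEdSgdqbxY

Answer: viuxNeqzaUEdSgdqbxY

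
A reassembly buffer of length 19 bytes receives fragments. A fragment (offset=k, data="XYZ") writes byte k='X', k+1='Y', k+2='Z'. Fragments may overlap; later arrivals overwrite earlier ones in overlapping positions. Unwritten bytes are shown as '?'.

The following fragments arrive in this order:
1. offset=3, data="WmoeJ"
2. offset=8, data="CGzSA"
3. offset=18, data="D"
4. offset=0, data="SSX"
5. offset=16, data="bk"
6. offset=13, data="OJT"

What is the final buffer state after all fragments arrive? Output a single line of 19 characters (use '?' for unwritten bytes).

Fragment 1: offset=3 data="WmoeJ" -> buffer=???WmoeJ???????????
Fragment 2: offset=8 data="CGzSA" -> buffer=???WmoeJCGzSA??????
Fragment 3: offset=18 data="D" -> buffer=???WmoeJCGzSA?????D
Fragment 4: offset=0 data="SSX" -> buffer=SSXWmoeJCGzSA?????D
Fragment 5: offset=16 data="bk" -> buffer=SSXWmoeJCGzSA???bkD
Fragment 6: offset=13 data="OJT" -> buffer=SSXWmoeJCGzSAOJTbkD

Answer: SSXWmoeJCGzSAOJTbkD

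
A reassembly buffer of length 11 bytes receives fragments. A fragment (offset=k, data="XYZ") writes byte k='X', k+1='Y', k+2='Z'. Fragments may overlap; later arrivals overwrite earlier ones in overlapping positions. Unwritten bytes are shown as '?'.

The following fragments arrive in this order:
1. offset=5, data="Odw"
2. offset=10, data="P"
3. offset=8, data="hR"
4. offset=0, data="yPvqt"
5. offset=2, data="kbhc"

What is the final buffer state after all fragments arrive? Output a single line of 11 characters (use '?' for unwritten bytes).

Fragment 1: offset=5 data="Odw" -> buffer=?????Odw???
Fragment 2: offset=10 data="P" -> buffer=?????Odw??P
Fragment 3: offset=8 data="hR" -> buffer=?????OdwhRP
Fragment 4: offset=0 data="yPvqt" -> buffer=yPvqtOdwhRP
Fragment 5: offset=2 data="kbhc" -> buffer=yPkbhcdwhRP

Answer: yPkbhcdwhRP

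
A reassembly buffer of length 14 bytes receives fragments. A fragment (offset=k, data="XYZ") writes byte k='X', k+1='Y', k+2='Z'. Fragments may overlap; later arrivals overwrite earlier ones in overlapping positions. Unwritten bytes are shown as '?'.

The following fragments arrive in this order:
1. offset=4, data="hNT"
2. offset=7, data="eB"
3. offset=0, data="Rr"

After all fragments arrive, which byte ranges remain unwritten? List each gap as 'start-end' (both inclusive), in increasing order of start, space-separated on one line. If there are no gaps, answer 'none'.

Answer: 2-3 9-13

Derivation:
Fragment 1: offset=4 len=3
Fragment 2: offset=7 len=2
Fragment 3: offset=0 len=2
Gaps: 2-3 9-13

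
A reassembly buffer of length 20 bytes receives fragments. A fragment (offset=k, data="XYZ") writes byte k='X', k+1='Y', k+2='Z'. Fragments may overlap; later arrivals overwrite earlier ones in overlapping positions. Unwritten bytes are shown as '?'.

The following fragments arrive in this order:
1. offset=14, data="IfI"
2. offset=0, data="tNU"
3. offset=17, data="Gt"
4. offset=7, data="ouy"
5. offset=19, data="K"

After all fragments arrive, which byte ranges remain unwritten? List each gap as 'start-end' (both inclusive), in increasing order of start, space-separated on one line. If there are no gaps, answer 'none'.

Answer: 3-6 10-13

Derivation:
Fragment 1: offset=14 len=3
Fragment 2: offset=0 len=3
Fragment 3: offset=17 len=2
Fragment 4: offset=7 len=3
Fragment 5: offset=19 len=1
Gaps: 3-6 10-13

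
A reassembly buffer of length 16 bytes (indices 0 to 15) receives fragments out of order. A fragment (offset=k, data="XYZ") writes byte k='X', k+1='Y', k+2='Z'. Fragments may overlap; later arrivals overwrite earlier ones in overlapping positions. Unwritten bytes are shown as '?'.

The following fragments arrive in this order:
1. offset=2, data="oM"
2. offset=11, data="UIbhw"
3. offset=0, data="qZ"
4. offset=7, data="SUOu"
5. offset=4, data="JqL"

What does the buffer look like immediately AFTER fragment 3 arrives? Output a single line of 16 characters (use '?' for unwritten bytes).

Fragment 1: offset=2 data="oM" -> buffer=??oM????????????
Fragment 2: offset=11 data="UIbhw" -> buffer=??oM???????UIbhw
Fragment 3: offset=0 data="qZ" -> buffer=qZoM???????UIbhw

Answer: qZoM???????UIbhw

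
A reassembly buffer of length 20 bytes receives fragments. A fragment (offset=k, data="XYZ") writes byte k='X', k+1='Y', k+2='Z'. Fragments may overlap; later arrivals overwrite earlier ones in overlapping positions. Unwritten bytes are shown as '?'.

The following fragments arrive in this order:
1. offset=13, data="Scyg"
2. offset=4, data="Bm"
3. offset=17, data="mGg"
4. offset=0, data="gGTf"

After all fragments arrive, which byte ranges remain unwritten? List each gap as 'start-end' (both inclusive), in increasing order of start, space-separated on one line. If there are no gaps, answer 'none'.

Fragment 1: offset=13 len=4
Fragment 2: offset=4 len=2
Fragment 3: offset=17 len=3
Fragment 4: offset=0 len=4
Gaps: 6-12

Answer: 6-12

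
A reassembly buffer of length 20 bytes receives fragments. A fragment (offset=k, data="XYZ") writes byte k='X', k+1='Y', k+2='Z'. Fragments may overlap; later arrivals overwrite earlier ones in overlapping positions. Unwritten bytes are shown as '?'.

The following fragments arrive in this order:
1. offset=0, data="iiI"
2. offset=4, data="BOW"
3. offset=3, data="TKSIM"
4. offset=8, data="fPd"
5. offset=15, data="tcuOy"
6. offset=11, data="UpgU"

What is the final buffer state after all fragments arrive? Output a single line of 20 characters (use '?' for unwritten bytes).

Answer: iiITKSIMfPdUpgUtcuOy

Derivation:
Fragment 1: offset=0 data="iiI" -> buffer=iiI?????????????????
Fragment 2: offset=4 data="BOW" -> buffer=iiI?BOW?????????????
Fragment 3: offset=3 data="TKSIM" -> buffer=iiITKSIM????????????
Fragment 4: offset=8 data="fPd" -> buffer=iiITKSIMfPd?????????
Fragment 5: offset=15 data="tcuOy" -> buffer=iiITKSIMfPd????tcuOy
Fragment 6: offset=11 data="UpgU" -> buffer=iiITKSIMfPdUpgUtcuOy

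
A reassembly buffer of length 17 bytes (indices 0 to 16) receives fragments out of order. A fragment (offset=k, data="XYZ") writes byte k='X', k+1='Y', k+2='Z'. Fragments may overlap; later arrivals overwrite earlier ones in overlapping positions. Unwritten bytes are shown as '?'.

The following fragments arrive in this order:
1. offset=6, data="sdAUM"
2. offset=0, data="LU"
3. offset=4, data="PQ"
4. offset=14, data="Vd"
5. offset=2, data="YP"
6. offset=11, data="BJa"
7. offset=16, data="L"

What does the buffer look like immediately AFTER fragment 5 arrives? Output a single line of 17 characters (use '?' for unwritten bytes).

Fragment 1: offset=6 data="sdAUM" -> buffer=??????sdAUM??????
Fragment 2: offset=0 data="LU" -> buffer=LU????sdAUM??????
Fragment 3: offset=4 data="PQ" -> buffer=LU??PQsdAUM??????
Fragment 4: offset=14 data="Vd" -> buffer=LU??PQsdAUM???Vd?
Fragment 5: offset=2 data="YP" -> buffer=LUYPPQsdAUM???Vd?

Answer: LUYPPQsdAUM???Vd?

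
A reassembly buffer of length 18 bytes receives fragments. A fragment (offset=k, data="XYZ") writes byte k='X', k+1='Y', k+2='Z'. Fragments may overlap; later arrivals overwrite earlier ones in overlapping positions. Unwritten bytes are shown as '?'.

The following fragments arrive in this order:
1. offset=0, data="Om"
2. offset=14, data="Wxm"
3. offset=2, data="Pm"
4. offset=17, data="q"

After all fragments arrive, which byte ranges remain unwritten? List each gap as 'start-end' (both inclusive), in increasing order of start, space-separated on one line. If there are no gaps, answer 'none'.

Fragment 1: offset=0 len=2
Fragment 2: offset=14 len=3
Fragment 3: offset=2 len=2
Fragment 4: offset=17 len=1
Gaps: 4-13

Answer: 4-13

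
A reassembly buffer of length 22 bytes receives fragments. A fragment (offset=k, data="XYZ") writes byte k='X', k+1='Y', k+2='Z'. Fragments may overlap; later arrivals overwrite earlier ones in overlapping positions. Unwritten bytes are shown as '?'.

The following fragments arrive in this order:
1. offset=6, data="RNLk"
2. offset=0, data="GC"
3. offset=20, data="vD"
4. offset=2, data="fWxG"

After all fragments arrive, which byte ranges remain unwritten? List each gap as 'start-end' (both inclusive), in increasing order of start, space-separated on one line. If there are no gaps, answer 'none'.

Answer: 10-19

Derivation:
Fragment 1: offset=6 len=4
Fragment 2: offset=0 len=2
Fragment 3: offset=20 len=2
Fragment 4: offset=2 len=4
Gaps: 10-19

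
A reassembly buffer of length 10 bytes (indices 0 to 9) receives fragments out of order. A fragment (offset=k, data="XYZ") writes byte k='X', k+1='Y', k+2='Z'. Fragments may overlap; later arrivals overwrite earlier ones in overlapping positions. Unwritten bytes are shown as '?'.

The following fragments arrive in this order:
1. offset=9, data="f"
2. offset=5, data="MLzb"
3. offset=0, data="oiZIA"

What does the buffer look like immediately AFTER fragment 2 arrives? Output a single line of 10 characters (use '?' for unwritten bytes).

Answer: ?????MLzbf

Derivation:
Fragment 1: offset=9 data="f" -> buffer=?????????f
Fragment 2: offset=5 data="MLzb" -> buffer=?????MLzbf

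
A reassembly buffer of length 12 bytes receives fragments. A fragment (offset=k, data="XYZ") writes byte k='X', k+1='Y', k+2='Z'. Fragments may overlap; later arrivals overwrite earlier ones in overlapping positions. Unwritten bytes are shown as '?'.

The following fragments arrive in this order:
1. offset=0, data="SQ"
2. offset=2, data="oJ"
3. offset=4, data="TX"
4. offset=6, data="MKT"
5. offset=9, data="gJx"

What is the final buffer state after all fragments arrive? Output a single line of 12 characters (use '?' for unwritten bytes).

Answer: SQoJTXMKTgJx

Derivation:
Fragment 1: offset=0 data="SQ" -> buffer=SQ??????????
Fragment 2: offset=2 data="oJ" -> buffer=SQoJ????????
Fragment 3: offset=4 data="TX" -> buffer=SQoJTX??????
Fragment 4: offset=6 data="MKT" -> buffer=SQoJTXMKT???
Fragment 5: offset=9 data="gJx" -> buffer=SQoJTXMKTgJx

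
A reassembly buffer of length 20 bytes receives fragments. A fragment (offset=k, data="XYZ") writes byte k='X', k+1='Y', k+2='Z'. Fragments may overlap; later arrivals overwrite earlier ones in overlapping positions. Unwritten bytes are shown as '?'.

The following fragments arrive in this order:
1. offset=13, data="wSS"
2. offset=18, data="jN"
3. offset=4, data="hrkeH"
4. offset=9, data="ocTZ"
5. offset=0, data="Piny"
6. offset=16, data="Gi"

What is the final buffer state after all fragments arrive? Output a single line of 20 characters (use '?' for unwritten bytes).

Fragment 1: offset=13 data="wSS" -> buffer=?????????????wSS????
Fragment 2: offset=18 data="jN" -> buffer=?????????????wSS??jN
Fragment 3: offset=4 data="hrkeH" -> buffer=????hrkeH????wSS??jN
Fragment 4: offset=9 data="ocTZ" -> buffer=????hrkeHocTZwSS??jN
Fragment 5: offset=0 data="Piny" -> buffer=PinyhrkeHocTZwSS??jN
Fragment 6: offset=16 data="Gi" -> buffer=PinyhrkeHocTZwSSGijN

Answer: PinyhrkeHocTZwSSGijN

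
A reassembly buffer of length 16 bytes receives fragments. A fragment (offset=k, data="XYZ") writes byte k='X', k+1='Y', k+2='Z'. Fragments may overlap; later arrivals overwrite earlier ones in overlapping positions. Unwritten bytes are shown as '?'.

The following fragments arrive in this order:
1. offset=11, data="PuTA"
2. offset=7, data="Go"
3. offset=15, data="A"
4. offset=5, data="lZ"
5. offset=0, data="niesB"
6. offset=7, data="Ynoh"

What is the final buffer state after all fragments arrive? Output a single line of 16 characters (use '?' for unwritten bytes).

Fragment 1: offset=11 data="PuTA" -> buffer=???????????PuTA?
Fragment 2: offset=7 data="Go" -> buffer=???????Go??PuTA?
Fragment 3: offset=15 data="A" -> buffer=???????Go??PuTAA
Fragment 4: offset=5 data="lZ" -> buffer=?????lZGo??PuTAA
Fragment 5: offset=0 data="niesB" -> buffer=niesBlZGo??PuTAA
Fragment 6: offset=7 data="Ynoh" -> buffer=niesBlZYnohPuTAA

Answer: niesBlZYnohPuTAA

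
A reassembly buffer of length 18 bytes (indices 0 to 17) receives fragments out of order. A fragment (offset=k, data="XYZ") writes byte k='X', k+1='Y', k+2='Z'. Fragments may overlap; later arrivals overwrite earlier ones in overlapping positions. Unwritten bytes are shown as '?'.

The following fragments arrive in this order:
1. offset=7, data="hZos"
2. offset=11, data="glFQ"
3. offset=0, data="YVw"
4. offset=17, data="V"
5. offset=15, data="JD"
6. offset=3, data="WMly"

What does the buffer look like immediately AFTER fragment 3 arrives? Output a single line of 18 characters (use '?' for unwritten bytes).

Fragment 1: offset=7 data="hZos" -> buffer=???????hZos???????
Fragment 2: offset=11 data="glFQ" -> buffer=???????hZosglFQ???
Fragment 3: offset=0 data="YVw" -> buffer=YVw????hZosglFQ???

Answer: YVw????hZosglFQ???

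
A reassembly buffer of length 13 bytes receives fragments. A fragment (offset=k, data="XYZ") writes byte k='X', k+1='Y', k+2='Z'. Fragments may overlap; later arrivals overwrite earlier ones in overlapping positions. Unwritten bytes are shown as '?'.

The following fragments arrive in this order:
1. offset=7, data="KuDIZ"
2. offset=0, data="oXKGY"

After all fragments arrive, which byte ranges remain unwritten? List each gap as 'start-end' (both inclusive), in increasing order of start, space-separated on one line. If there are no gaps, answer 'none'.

Answer: 5-6 12-12

Derivation:
Fragment 1: offset=7 len=5
Fragment 2: offset=0 len=5
Gaps: 5-6 12-12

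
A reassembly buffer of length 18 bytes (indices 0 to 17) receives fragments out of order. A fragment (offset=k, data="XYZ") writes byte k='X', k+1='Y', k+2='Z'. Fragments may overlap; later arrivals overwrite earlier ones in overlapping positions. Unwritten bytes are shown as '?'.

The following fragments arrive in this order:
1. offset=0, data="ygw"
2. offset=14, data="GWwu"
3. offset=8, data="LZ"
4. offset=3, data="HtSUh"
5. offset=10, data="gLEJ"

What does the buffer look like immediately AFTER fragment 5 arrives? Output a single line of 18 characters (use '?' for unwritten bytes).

Answer: ygwHtSUhLZgLEJGWwu

Derivation:
Fragment 1: offset=0 data="ygw" -> buffer=ygw???????????????
Fragment 2: offset=14 data="GWwu" -> buffer=ygw???????????GWwu
Fragment 3: offset=8 data="LZ" -> buffer=ygw?????LZ????GWwu
Fragment 4: offset=3 data="HtSUh" -> buffer=ygwHtSUhLZ????GWwu
Fragment 5: offset=10 data="gLEJ" -> buffer=ygwHtSUhLZgLEJGWwu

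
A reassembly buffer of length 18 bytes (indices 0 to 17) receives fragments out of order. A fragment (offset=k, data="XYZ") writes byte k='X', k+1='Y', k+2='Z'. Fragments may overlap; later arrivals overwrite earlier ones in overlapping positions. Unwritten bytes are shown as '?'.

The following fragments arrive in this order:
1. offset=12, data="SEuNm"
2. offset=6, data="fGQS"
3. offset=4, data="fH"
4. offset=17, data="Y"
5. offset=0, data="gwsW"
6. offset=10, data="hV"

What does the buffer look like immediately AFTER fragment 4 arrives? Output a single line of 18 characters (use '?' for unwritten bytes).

Answer: ????fHfGQS??SEuNmY

Derivation:
Fragment 1: offset=12 data="SEuNm" -> buffer=????????????SEuNm?
Fragment 2: offset=6 data="fGQS" -> buffer=??????fGQS??SEuNm?
Fragment 3: offset=4 data="fH" -> buffer=????fHfGQS??SEuNm?
Fragment 4: offset=17 data="Y" -> buffer=????fHfGQS??SEuNmY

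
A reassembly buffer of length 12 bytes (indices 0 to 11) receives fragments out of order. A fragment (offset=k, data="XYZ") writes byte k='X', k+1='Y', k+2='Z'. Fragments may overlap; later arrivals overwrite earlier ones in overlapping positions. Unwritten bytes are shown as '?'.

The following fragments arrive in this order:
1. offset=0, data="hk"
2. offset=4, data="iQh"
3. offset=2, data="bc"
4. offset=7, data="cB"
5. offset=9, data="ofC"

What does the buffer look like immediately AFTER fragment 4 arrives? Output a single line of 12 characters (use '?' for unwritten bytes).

Fragment 1: offset=0 data="hk" -> buffer=hk??????????
Fragment 2: offset=4 data="iQh" -> buffer=hk??iQh?????
Fragment 3: offset=2 data="bc" -> buffer=hkbciQh?????
Fragment 4: offset=7 data="cB" -> buffer=hkbciQhcB???

Answer: hkbciQhcB???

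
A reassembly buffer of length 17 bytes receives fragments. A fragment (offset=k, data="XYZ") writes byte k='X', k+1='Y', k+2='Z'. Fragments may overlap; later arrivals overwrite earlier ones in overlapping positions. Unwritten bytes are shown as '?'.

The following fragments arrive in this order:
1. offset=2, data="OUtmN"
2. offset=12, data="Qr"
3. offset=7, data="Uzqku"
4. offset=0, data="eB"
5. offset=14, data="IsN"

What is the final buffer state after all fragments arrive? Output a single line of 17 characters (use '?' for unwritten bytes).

Answer: eBOUtmNUzqkuQrIsN

Derivation:
Fragment 1: offset=2 data="OUtmN" -> buffer=??OUtmN??????????
Fragment 2: offset=12 data="Qr" -> buffer=??OUtmN?????Qr???
Fragment 3: offset=7 data="Uzqku" -> buffer=??OUtmNUzqkuQr???
Fragment 4: offset=0 data="eB" -> buffer=eBOUtmNUzqkuQr???
Fragment 5: offset=14 data="IsN" -> buffer=eBOUtmNUzqkuQrIsN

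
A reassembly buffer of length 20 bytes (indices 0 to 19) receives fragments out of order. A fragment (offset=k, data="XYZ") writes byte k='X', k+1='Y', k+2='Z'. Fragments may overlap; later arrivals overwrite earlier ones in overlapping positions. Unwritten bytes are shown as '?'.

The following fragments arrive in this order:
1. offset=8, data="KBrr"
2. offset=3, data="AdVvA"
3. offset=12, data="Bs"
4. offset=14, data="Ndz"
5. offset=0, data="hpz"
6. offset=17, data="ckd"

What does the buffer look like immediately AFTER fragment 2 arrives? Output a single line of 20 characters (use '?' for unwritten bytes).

Answer: ???AdVvAKBrr????????

Derivation:
Fragment 1: offset=8 data="KBrr" -> buffer=????????KBrr????????
Fragment 2: offset=3 data="AdVvA" -> buffer=???AdVvAKBrr????????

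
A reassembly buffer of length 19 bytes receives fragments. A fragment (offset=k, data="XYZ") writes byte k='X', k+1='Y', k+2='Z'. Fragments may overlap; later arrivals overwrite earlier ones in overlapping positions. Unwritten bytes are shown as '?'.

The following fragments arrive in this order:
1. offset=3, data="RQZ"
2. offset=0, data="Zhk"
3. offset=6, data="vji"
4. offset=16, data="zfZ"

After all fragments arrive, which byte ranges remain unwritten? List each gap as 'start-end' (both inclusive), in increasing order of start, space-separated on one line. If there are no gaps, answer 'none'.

Fragment 1: offset=3 len=3
Fragment 2: offset=0 len=3
Fragment 3: offset=6 len=3
Fragment 4: offset=16 len=3
Gaps: 9-15

Answer: 9-15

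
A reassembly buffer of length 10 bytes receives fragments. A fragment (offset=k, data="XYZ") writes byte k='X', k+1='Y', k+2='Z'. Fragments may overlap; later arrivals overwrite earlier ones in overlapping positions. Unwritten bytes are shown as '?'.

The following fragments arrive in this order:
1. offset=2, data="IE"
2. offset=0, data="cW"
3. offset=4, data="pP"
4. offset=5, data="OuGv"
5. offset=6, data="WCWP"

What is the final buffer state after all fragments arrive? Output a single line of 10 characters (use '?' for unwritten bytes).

Answer: cWIEpOWCWP

Derivation:
Fragment 1: offset=2 data="IE" -> buffer=??IE??????
Fragment 2: offset=0 data="cW" -> buffer=cWIE??????
Fragment 3: offset=4 data="pP" -> buffer=cWIEpP????
Fragment 4: offset=5 data="OuGv" -> buffer=cWIEpOuGv?
Fragment 5: offset=6 data="WCWP" -> buffer=cWIEpOWCWP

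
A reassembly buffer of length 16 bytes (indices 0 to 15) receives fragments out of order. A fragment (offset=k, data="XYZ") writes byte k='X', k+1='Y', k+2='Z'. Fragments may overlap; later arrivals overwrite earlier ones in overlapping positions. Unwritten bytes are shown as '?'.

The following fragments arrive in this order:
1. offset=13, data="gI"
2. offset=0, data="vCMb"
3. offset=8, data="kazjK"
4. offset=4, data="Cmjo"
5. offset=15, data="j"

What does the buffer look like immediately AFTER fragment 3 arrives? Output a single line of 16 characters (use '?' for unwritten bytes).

Fragment 1: offset=13 data="gI" -> buffer=?????????????gI?
Fragment 2: offset=0 data="vCMb" -> buffer=vCMb?????????gI?
Fragment 3: offset=8 data="kazjK" -> buffer=vCMb????kazjKgI?

Answer: vCMb????kazjKgI?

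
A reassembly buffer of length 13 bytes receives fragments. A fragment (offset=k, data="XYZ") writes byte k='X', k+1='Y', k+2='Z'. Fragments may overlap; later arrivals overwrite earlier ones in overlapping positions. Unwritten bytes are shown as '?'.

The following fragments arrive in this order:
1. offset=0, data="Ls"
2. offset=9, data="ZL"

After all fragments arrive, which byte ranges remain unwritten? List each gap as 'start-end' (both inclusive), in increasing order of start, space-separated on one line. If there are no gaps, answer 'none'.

Fragment 1: offset=0 len=2
Fragment 2: offset=9 len=2
Gaps: 2-8 11-12

Answer: 2-8 11-12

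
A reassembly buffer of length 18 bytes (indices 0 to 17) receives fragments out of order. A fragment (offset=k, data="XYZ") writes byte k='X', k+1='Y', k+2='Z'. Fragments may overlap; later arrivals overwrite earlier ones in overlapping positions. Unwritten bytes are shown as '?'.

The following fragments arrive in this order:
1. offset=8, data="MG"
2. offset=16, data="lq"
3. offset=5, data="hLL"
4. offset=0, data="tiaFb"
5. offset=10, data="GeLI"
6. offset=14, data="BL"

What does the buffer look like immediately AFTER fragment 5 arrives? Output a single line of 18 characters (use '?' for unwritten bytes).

Fragment 1: offset=8 data="MG" -> buffer=????????MG????????
Fragment 2: offset=16 data="lq" -> buffer=????????MG??????lq
Fragment 3: offset=5 data="hLL" -> buffer=?????hLLMG??????lq
Fragment 4: offset=0 data="tiaFb" -> buffer=tiaFbhLLMG??????lq
Fragment 5: offset=10 data="GeLI" -> buffer=tiaFbhLLMGGeLI??lq

Answer: tiaFbhLLMGGeLI??lq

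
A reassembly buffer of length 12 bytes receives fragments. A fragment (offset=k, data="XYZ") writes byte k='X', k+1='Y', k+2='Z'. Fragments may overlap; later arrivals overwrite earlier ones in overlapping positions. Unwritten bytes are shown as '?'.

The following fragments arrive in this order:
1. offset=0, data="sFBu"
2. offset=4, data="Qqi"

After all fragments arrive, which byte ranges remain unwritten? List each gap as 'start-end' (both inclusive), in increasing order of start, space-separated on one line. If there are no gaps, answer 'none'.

Answer: 7-11

Derivation:
Fragment 1: offset=0 len=4
Fragment 2: offset=4 len=3
Gaps: 7-11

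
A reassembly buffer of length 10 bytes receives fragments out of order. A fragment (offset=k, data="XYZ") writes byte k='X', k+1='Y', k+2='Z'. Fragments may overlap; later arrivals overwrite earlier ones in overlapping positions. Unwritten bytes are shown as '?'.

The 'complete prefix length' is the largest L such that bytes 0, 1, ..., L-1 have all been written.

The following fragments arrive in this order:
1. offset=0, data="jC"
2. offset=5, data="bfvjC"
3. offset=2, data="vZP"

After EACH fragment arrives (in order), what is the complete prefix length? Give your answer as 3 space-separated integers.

Fragment 1: offset=0 data="jC" -> buffer=jC???????? -> prefix_len=2
Fragment 2: offset=5 data="bfvjC" -> buffer=jC???bfvjC -> prefix_len=2
Fragment 3: offset=2 data="vZP" -> buffer=jCvZPbfvjC -> prefix_len=10

Answer: 2 2 10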